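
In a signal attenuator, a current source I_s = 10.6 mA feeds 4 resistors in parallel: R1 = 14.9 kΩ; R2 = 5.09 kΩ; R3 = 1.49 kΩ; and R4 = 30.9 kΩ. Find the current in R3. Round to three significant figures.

I ≈ 7.36 mA

Total conductance ΣG = 1/14.9 + 1/5.09 + 1/1.49 + 1/30.9 = 0.9671 (units of 1/kΩ).
Current divider: I(R3) = I_s · G_k/ΣG = 10.6 × (0.6711/0.9671) = 10.6 × 0.6940 = 7.356 mA.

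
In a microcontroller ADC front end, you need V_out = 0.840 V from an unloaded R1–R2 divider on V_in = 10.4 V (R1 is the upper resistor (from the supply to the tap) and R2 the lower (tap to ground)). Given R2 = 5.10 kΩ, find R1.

Required fraction k = V_out/V_in = 0.08077.
Rearranging, R1 = R2·(1−k)/k = 5.10 × 11.38 = 58.04 kΩ.

R1 ≈ 58.0 kΩ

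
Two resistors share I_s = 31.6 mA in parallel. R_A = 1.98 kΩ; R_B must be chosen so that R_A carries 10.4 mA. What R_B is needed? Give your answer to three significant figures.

In a two-way split, I_A/I_s = R_B/(R_A + R_B).
10.4/31.6 = R_B/(R_A + R_B) → R_B = R_A · (0.3291)/(1 − 0.3291) = 1.98 × 0.4906 = 0.9713 kΩ.

R_B ≈ 0.971 kΩ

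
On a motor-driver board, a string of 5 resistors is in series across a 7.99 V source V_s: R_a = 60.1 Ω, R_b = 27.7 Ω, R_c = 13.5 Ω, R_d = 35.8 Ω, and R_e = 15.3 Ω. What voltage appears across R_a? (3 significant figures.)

V ≈ 3.15 V

Total series resistance ΣR = 60.1 + 27.7 + 13.5 + 35.8 + 15.3 = 152.4 Ω.
V = V_s · R/ΣR = 7.99 × 0.3944 = 3.151 V.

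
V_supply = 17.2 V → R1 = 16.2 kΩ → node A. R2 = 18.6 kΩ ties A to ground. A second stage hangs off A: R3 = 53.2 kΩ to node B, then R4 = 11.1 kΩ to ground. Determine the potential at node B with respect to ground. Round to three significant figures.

Node A sees R2 in parallel with the series input of stage 2, R3 + R4 = 64.30 kΩ.
Effective lower resistance at A: R2 ‖ 64.30 = 14.43 kΩ.
First divider: V_A = V_supply · 14.43/(16.2 + 14.43) = 8.102 V.
V_B = V_A × 0.1726 = 1.399 V.

V_B ≈ 1.40 V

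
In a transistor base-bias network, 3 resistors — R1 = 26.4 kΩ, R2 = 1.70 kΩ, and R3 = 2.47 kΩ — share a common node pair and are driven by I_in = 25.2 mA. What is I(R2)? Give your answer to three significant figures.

Total conductance ΣG = 1/26.4 + 1/1.70 + 1/2.47 = 1.031 (units of 1/kΩ).
Current divider: I(R2) = I_in · G_k/ΣG = 25.2 × (0.5882/1.031) = 25.2 × 0.5706 = 14.38 mA.

I ≈ 14.4 mA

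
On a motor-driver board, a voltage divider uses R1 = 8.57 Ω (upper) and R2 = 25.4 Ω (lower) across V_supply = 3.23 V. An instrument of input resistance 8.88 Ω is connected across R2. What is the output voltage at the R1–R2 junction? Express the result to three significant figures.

V_out ≈ 1.40 V

First combine the lower leg with the load: R2 ‖ R_L = 6.580 Ω.
Then V_out = V_supply · R2'/(R1 + R2') = 3.23 × 6.580/15.15 = 1.403 V.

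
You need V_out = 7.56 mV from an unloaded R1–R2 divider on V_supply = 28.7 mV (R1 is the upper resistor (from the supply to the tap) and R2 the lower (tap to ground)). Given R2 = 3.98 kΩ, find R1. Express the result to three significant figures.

R1 ≈ 11.1 kΩ

V_out/V_supply = R2/(R1+R2) = 0.2634.
R1 = R2·(1/k − 1) = 3.98 × 2.796 = 11.13 kΩ.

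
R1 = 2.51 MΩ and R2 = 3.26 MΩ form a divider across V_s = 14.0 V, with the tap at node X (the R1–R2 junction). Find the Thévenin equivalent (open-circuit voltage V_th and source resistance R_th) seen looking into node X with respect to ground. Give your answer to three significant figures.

V_th ≈ 7.91 V, R_th ≈ 1.42 MΩ

V_th is the unloaded tap voltage: V_s · R2/(R1+R2) = 14.0 × 0.5650 = 7.910 V.
Zeroing V_s shorts the top of R1 to ground, so R_th = R1 ‖ R2 = 1.418 MΩ.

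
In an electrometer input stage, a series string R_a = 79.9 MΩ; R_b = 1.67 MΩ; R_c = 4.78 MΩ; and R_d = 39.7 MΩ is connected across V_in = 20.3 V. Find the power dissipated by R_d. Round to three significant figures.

The common current is I = 20.3/126.1 = 0.1610 µA.
P(R_d) = I²·R_d = (0.1610)² × 39.7 = 1.030 µW.

P ≈ 1.03 µW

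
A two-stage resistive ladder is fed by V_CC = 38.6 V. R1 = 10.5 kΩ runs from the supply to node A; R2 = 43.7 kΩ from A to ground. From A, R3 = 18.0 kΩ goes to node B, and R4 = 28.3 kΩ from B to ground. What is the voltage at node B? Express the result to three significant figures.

V_B ≈ 16.1 V

Node A sees R2 in parallel with the series input of stage 2, R3 + R4 = 46.30 kΩ.
Effective lower resistance at A: R2 ‖ 46.30 = 22.48 kΩ.
So V_A = 38.6 × 0.6816 = 26.31 V.
Stage 2 is unloaded, so V_B = V_A · R4/(R3+R4) = 26.31 × 28.3/46.30 = 16.08 V.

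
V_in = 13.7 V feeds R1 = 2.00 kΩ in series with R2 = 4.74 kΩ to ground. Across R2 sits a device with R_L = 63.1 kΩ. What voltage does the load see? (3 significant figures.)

V_out ≈ 9.42 V

R2 ‖ R_L = (4.74 × 63.1)/(4.74 + 63.1) = 4.409 kΩ.
Then V_out = V_in · R2'/(R1 + R2') = 13.7 × 4.409/6.409 = 9.425 V.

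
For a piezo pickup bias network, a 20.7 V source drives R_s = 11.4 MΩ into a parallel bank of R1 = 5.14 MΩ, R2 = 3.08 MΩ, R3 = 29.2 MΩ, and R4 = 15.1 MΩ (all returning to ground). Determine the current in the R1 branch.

I ≈ 0.499 µA

Equivalent of the parallel group: R_p = 1.614 MΩ.
V_A = 20.7 × 1.614/13.01 = 2.567 V.
Branch current I = V_A/R1 = 2.567/5.14 = 0.4994 µA.
(Check via current divider: I_total = 1.591 µA; share G_k/ΣG = 0.3139 → same result.)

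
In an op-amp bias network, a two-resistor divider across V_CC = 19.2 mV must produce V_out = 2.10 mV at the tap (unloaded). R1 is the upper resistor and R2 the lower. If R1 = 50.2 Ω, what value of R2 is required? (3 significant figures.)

The divider ratio is R2/(R1+R2) = 2.10/19.2 = 0.1094.
Rearranging, R2 = R1·k/(1−k) = 50.2 × 0.1228 = 6.165 Ω.

R2 ≈ 6.16 Ω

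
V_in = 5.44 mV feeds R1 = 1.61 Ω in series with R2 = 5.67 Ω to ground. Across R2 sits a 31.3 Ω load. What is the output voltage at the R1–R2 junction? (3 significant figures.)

V_out ≈ 4.07 mV

First combine the lower leg with the load: R2 ‖ R_L = 4.800 Ω.
Now apply the divider: V_out = 5.44 × 0.7488 = 4.074 mV.
(Unloaded it would be 4.24 mV; the load pulls it down.)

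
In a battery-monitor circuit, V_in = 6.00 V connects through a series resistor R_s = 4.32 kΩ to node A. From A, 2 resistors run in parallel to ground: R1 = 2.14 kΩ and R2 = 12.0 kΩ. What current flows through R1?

I ≈ 0.830 mA

Parallel bank: R_p = 1/(1/2.14 + 1/12.0) = 1.816 kΩ.
Node voltage V_A = V_in · R_p/(R_s + R_p) = 6.00 × 0.2960 = 1.776 V.
I(R1) = V_A / R1 = 1.776/2.14 = 0.8298 mA.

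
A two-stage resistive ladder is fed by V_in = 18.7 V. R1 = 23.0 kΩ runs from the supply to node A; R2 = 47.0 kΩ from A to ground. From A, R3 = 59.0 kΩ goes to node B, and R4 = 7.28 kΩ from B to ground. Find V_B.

Looking into the second stage from A: R3 + R4 = 66.28 kΩ appears in parallel with R2.
R2 ‖ (R3+R4) = 27.50 kΩ.
First divider: V_A = V_in · 27.50/(23.0 + 27.50) = 10.18 V.
V_B = V_A × 0.1098 = 1.118 V.

V_B ≈ 1.12 V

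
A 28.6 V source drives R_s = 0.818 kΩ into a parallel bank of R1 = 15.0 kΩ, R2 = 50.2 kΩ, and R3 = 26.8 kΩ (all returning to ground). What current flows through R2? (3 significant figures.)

I ≈ 0.517 mA

Equivalent of the parallel group: R_p = 8.071 kΩ.
V_A by voltage divider: V_A = 28.6 × 8.071/(0.818 + 8.071) = 25.97 V.
Branch current I = V_A/R2 = 25.97/50.2 = 0.5173 mA.
(Check via current divider: I_total = 3.217 mA; share G_k/ΣG = 0.1608 → same result.)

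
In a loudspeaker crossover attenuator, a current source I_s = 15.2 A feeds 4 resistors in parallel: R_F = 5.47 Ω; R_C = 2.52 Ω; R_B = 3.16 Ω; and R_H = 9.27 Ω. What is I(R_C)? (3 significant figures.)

I ≈ 6.01 A

ΣG = 1/5.47 + 1/2.52 + 1/3.16 + 1/9.27 = 1.004.
R_C takes the fraction G_k/ΣG = 0.3968/1.004 = 0.3953, so I = 15.2 × 0.3953 = 6.008 A.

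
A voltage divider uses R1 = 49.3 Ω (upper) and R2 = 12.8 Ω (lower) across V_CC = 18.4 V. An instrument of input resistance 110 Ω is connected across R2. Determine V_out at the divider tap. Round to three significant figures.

V_out ≈ 3.47 V

R2 ‖ R_L = (12.8 × 110)/(12.8 + 110) = 11.47 Ω.
Now apply the divider: V_out = 18.4 × 0.1887 = 3.472 V.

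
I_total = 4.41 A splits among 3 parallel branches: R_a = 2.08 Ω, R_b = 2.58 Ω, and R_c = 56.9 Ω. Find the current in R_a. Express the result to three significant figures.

Total conductance ΣG = 1/2.08 + 1/2.58 + 1/56.9 = 0.8859 (units of 1/Ω).
R_a takes the fraction G_k/ΣG = 0.4808/0.8859 = 0.5427, so I = 4.41 × 0.5427 = 2.393 A.

I ≈ 2.39 A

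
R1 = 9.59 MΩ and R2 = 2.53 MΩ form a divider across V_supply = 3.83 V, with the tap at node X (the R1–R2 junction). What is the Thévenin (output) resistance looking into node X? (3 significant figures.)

Looking into X with the source shorted: R_th = R1·R2/(R1+R2) = 9.590 × 2.53/12.12 = 2.002 MΩ.

R_th ≈ 2.00 MΩ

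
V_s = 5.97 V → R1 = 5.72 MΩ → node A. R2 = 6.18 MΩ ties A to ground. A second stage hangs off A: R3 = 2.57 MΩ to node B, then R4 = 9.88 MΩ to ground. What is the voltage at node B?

Node A sees R2 in parallel with the series input of stage 2, R3 + R4 = 12.45 MΩ.
R2 ‖ (R3+R4) = 4.130 MΩ.
First divider: V_A = V_s · 4.130/(5.72 + 4.130) = 2.503 V.
Then the unloaded second divider: V_B = V_A × R4/(R3+R4) = 2.503 × 0.7936 = 1.986 V.

V_B ≈ 1.99 V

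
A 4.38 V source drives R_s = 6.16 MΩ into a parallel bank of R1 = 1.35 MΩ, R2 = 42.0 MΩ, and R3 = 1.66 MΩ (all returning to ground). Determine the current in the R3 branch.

Equivalent of the parallel group: R_p = 0.7316 MΩ.
V_A = 4.38 × 0.7316/6.892 = 0.4649 V.
Branch current I = V_A/R3 = 0.4649/1.66 = 0.2801 µA.

I ≈ 0.280 µA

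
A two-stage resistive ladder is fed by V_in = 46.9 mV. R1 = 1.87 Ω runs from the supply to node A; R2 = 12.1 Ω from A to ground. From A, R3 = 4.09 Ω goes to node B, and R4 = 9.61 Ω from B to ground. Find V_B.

The second stage (R3 + R4 = 13.70 Ω) loads node A in parallel with R2.
R2 ‖ (R3+R4) = 6.425 Ω.
First divider: V_A = V_in · 6.425/(1.87 + 6.425) = 36.33 mV.
V_B = V_A × 0.7015 = 25.48 mV.

V_B ≈ 25.5 mV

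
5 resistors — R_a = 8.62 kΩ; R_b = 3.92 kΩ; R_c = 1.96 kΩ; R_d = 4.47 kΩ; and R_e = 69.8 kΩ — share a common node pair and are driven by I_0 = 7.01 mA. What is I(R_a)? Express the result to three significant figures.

I ≈ 0.727 mA

Conductances: ΣG = 1/8.62 + 1/3.92 + 1/1.96 + 1/4.47 + 1/69.8 = 1.119 (1/kΩ).
Current divider: I(R_a) = I_0 · G_k/ΣG = 7.01 × (0.1160/1.119) = 7.01 × 0.1036 = 0.7265 mA.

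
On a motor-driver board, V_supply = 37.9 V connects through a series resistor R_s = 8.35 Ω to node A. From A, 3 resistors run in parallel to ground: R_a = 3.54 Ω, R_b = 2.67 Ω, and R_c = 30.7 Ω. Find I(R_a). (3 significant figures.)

Equivalent of the parallel group: R_p = 1.450 Ω.
Node voltage V_A = V_supply · R_p/(R_s + R_p) = 37.9 × 0.1480 = 5.608 V.
I(R_a) = V_A / R_a = 5.608/3.54 = 1.584 A.
(Check via current divider: I_total = 3.867 A; share G_k/ΣG = 0.4096 → same result.)

I ≈ 1.58 A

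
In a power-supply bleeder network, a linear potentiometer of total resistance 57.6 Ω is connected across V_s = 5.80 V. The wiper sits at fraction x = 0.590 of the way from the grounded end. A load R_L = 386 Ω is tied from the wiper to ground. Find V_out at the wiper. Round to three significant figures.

V_out ≈ 3.30 V

Lower segment x·R_p = 33.98 Ω; upper segment (1−x)·R_p = 23.62 Ω.
Lower segment in parallel with the load: 33.98 ‖ 386 = 31.23 Ω.
Then V_out = V_s · 31.23/(23.62 + 31.23) = 3.303 V.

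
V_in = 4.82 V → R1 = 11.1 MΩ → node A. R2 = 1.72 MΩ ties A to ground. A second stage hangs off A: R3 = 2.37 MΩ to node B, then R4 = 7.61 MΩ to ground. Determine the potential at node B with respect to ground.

Looking into the second stage from A: R3 + R4 = 9.980 MΩ appears in parallel with R2.
R2 ‖ (R3+R4) = 1.467 MΩ.
First divider: V_A = V_in · 1.467/(11.1 + 1.467) = 0.5627 V.
V_B = V_A × 0.7625 = 0.4291 V.

V_B ≈ 0.429 V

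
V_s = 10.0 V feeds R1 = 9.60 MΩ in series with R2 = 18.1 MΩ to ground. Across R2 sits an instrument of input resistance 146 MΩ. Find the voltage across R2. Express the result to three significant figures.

V_out ≈ 6.27 V

The load sits in parallel with R2, giving an effective lower resistance R2' = R2·R_L/(R2+R_L) = 16.10 MΩ.
Now apply the divider: V_out = 10.0 × 0.6265 = 6.265 V.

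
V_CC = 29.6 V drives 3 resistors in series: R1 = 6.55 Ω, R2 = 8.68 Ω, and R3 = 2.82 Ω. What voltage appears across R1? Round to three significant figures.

ΣR = 6.55 + 8.68 + 2.82 = 18.05 Ω.
V = V_CC · R/ΣR = 29.6 × 0.3629 = 10.74 V.

V ≈ 10.7 V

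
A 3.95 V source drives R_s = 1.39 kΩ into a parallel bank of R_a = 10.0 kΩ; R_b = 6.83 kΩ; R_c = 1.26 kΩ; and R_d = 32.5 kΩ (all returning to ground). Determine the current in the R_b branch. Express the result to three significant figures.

Equivalent of the parallel group: R_p = 0.9339 kΩ.
Node voltage V_A = V_CC · R_p/(R_s + R_p) = 3.95 × 0.4019 = 1.587 V.
I(R_b) = V_A / R_b = 1.587/6.83 = 0.2324 mA.

I ≈ 0.232 mA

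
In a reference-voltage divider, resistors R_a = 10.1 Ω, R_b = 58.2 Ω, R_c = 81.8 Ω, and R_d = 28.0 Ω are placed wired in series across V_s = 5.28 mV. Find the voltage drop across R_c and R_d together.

Total series resistance ΣR = 10.1 + 58.2 + 81.8 + 28.0 = 178.1 Ω.
R_{R_c..R_d} = 81.8 + 28.0 = 109.8 Ω.
V = V_s · R/ΣR = 5.28 × 0.6165 = 3.255 mV.

V ≈ 3.26 mV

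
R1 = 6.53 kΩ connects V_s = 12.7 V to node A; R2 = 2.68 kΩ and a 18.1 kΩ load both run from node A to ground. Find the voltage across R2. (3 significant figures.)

V_out ≈ 3.34 V

The load sits in parallel with R2, giving an effective lower resistance R2' = R2·R_L/(R2+R_L) = 2.334 kΩ.
Then V_out = V_s · R2'/(R1 + R2') = 12.7 × 2.334/8.864 = 3.344 V.
(Unloaded it would be 3.70 V; the load pulls it down.)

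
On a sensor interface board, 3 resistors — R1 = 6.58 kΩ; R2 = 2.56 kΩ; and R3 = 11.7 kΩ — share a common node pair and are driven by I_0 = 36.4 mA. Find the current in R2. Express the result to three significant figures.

Conductances: ΣG = 1/6.58 + 1/2.56 + 1/11.7 = 0.6281 (1/kΩ).
By the current-divider rule, I = I_0 · G_k/ΣG = 36.4 × 0.6219 = 22.64 mA.

I ≈ 22.6 mA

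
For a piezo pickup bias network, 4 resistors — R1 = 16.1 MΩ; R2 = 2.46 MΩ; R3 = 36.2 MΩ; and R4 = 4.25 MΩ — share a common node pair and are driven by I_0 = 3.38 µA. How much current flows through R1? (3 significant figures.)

Conductances: ΣG = 1/16.1 + 1/2.46 + 1/36.2 + 1/4.25 = 0.7315 (1/MΩ).
R1 takes the fraction G_k/ΣG = 0.06211/0.7315 = 0.08491, so I = 3.38 × 0.08491 = 0.2870 µA.

I ≈ 0.287 µA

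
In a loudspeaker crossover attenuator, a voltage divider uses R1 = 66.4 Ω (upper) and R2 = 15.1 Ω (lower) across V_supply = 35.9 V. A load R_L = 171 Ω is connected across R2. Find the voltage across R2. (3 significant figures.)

First combine the lower leg with the load: R2 ‖ R_L = 13.87 Ω.
Now apply the divider: V_out = 35.9 × 0.1728 = 6.205 V.

V_out ≈ 6.21 V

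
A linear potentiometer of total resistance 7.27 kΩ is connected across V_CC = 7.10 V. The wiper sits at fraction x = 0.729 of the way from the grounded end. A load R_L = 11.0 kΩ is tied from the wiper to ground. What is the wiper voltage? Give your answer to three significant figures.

Split the track: R_lower = x·R_p = 5.300 kΩ, R_upper = (1−x)·R_p = 1.970 kΩ.
R_L loads the lower segment: effective lower R = 3.577 kΩ.
V_out = 7.10 × 3.577/(1.970 + 3.577) = 4.578 V.

V_out ≈ 4.58 V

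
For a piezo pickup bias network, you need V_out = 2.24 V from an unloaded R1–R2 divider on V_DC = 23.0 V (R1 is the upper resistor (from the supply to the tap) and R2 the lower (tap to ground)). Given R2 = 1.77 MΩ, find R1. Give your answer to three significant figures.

Required fraction k = V_out/V_DC = 0.09739.
So R1 = R2 · (V_DC/V_out − 1) = 1.77 × (23.0/2.24 − 1) = 1.77 × 9.268 = 16.40 MΩ.

R1 ≈ 16.4 MΩ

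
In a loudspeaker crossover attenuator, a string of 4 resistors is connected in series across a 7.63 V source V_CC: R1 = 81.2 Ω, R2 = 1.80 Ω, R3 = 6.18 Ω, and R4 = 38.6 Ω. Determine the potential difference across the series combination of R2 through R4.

Total series resistance ΣR = 81.2 + 1.80 + 6.18 + 38.6 = 127.8 Ω.
R_{R2..R4} = 1.80 + 6.18 + 38.6 = 46.58 Ω.
Voltage divider: V = V_CC · (46.58 / 127.8) = 7.63 × 0.3645 = 2.781 V.

V ≈ 2.78 V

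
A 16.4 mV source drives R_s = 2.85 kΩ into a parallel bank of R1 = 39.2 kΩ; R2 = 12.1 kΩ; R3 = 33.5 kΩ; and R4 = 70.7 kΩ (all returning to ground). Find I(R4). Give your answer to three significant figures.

Equivalent of the parallel group: R_p = 6.572 kΩ.
Node voltage V_A = V_DC · R_p/(R_s + R_p) = 16.4 × 0.6975 = 11.44 mV.
I(R4) = V_A / R4 = 11.44/70.7 = 0.1618 µA.

I ≈ 0.162 µA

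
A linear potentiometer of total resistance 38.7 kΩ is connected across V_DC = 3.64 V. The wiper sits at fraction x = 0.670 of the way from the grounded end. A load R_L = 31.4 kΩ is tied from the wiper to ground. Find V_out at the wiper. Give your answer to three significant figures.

Split the track: R_lower = x·R_p = 25.93 kΩ, R_upper = (1−x)·R_p = 12.77 kΩ.
(x·R_p) ‖ R_L = 14.20 kΩ.
Loaded-divider output: V_out = 3.64 × 0.5265 = 1.917 V.

V_out ≈ 1.92 V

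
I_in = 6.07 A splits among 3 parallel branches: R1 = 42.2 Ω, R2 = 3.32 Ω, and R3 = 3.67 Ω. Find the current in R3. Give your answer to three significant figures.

I ≈ 2.77 A

ΣG = 1/42.2 + 1/3.32 + 1/3.67 = 0.5974.
By the current-divider rule, I = I_in · G_k/ΣG = 6.07 × 0.4561 = 2.769 A.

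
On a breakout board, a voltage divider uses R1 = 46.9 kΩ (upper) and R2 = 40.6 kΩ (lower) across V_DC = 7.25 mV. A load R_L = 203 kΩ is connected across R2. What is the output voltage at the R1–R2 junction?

V_out ≈ 3.04 mV

First combine the lower leg with the load: R2 ‖ R_L = 33.83 kΩ.
Now apply the divider: V_out = 7.25 × 0.4191 = 3.038 mV.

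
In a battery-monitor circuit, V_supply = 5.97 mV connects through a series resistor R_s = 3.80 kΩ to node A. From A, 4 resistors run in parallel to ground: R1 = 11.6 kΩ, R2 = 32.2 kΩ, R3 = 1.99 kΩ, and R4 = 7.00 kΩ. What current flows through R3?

Parallel bank: R_p = 1/(1/11.6 + 1/32.2 + 1/1.99 + 1/7.00) = 1.311 kΩ.
V_A by voltage divider: V_A = 5.97 × 1.311/(3.80 + 1.311) = 1.532 mV.
I(R3) = V_A / R3 = 1.532/1.99 = 0.7696 µA.
(Check via current divider: I_total = 1.168 µA; share G_k/ΣG = 0.6589 → same result.)

I ≈ 0.770 µA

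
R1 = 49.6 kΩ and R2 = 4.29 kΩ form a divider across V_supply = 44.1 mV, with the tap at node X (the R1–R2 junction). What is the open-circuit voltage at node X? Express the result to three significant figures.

With X open, the divider is unloaded: V_th = 44.1 × 4.29/53.89 = 3.511 mV.

V_th ≈ 3.51 mV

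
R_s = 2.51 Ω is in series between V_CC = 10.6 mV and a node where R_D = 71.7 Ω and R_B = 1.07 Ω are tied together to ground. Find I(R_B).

I ≈ 2.93 mA

Combine the parallel branches: R_p = (1/71.7 + 1/1.07)⁻¹ = 1.054 Ω.
V_A = 10.6 × 1.054/3.564 = 3.135 mV.
Branch current I = V_A/R_B = 3.135/1.07 = 2.930 mA.
(Check via current divider: I_total = 2.974 mA; share G_k/ΣG = 0.9853 → same result.)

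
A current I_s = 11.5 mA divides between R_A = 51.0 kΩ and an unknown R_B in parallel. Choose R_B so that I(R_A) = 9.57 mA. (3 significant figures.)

Two-branch current divider: I_A = I_s · R_B/(R_A + R_B).
With f = 0.8322, R_B = R_A · f/(1−f) = 51.0 × 4.959 = 252.9 kΩ.

R_B ≈ 253 kΩ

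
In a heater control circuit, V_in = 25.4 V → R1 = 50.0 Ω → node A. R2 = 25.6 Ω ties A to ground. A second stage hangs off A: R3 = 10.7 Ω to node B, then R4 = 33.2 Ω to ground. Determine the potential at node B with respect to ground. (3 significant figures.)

Looking into the second stage from A: R3 + R4 = 43.90 Ω appears in parallel with R2.
R2 ‖ (R3+R4) = 16.17 Ω.
V_A = 25.4 × 16.17/(50.0 + 16.17) = 6.207 V.
V_B = V_A × 0.7563 = 4.694 V.

V_B ≈ 4.69 V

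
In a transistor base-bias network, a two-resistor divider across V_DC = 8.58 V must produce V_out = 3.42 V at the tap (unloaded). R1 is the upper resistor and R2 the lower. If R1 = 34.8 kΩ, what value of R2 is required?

R2 ≈ 23.1 kΩ

V_out/V_DC = R2/(R1+R2) = 0.3986.
R2 = R1 · 0.3986/(1 − 0.3986) = 23.07 kΩ.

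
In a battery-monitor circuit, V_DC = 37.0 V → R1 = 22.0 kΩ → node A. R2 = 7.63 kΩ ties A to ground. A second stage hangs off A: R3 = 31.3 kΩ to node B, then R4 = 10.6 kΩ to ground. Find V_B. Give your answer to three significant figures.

Looking into the second stage from A: R3 + R4 = 41.90 kΩ appears in parallel with R2.
R2 ‖ (R3+R4) = 6.455 kΩ.
So V_A = 37.0 × 0.2268 = 8.393 V.
Then the unloaded second divider: V_B = V_A × R4/(R3+R4) = 8.393 × 0.2530 = 2.123 V.

V_B ≈ 2.12 V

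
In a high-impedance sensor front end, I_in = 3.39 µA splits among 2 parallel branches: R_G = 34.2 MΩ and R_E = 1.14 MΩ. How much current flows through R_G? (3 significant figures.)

I ≈ 0.109 µA

With just two branches, the current splits inversely with resistance.
I(R_G) = 3.39 × 1.14/(34.2 + 1.14) = 3.39 × 0.03226 = 0.1094 µA.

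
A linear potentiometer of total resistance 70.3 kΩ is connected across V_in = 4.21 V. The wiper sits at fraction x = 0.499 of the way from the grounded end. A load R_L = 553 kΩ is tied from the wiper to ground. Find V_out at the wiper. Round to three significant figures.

The pot divides into 35.22 kΩ above the wiper and 35.08 kΩ below.
Lower segment in parallel with the load: 35.08 ‖ 553 = 32.99 kΩ.
Loaded-divider output: V_out = 4.21 × 0.4836 = 2.036 V.

V_out ≈ 2.04 V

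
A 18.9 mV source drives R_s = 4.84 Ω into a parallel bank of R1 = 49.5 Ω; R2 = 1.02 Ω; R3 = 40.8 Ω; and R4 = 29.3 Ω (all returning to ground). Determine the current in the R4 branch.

Combine the parallel branches: R_p = (1/49.5 + 1/1.02 + 1/40.8 + 1/29.3)⁻¹ = 0.9441 Ω.
V_A = 18.9 × 0.9441/5.784 = 3.085 mV.
I(R4) = V_A / R4 = 3.085/29.3 = 0.1053 mA.

I ≈ 0.105 mA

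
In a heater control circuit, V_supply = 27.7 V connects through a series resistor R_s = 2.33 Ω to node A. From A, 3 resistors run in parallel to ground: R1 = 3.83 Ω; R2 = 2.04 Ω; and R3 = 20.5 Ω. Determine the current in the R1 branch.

I ≈ 2.53 A

Combine the parallel branches: R_p = (1/3.83 + 1/2.04 + 1/20.5)⁻¹ = 1.250 Ω.
V_A by voltage divider: V_A = 27.7 × 1.250/(2.33 + 1.250) = 9.671 V.
I(R1) = V_A / R1 = 9.671/3.83 = 2.525 A.
(Check via current divider: I_total = 7.738 A; share G_k/ΣG = 0.3263 → same result.)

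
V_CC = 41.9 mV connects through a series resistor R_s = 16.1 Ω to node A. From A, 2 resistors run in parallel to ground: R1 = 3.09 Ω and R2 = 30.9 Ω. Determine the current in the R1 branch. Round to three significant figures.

Combine the parallel branches: R_p = (1/3.09 + 1/30.9)⁻¹ = 2.809 Ω.
V_A = 41.9 × 2.809/18.91 = 6.225 mV.
Branch current I = V_A/R1 = 6.225/3.09 = 2.014 mA.

I ≈ 2.01 mA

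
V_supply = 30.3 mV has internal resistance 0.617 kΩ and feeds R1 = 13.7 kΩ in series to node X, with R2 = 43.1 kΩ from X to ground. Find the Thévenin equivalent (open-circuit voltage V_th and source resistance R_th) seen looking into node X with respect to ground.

V_th ≈ 22.7 mV, R_th ≈ 10.7 kΩ

R1' = 0.617 + 13.7 = 14.32 kΩ (source resistance + R1).
Open-circuit (no load on X): V_th = V_supply · R2/(R1' + R2) = 30.3 × 43.1/(14.32 + 43.1) = 22.74 mV.
With V_supply suppressed (replaced by a short), R_th = R1' ‖ R2 = (14.32 × 43.1)/(14.32 + 43.1) = 10.75 kΩ.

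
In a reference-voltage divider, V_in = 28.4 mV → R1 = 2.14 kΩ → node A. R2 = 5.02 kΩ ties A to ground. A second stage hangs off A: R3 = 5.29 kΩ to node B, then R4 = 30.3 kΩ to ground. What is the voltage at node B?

Looking into the second stage from A: R3 + R4 = 35.59 kΩ appears in parallel with R2.
Effective lower resistance at A: R2 ‖ 35.59 = 4.399 kΩ.
So V_A = 28.4 × 0.6728 = 19.11 mV.
Stage 2 is unloaded, so V_B = V_A · R4/(R3+R4) = 19.11 × 30.3/35.59 = 16.27 mV.

V_B ≈ 16.3 mV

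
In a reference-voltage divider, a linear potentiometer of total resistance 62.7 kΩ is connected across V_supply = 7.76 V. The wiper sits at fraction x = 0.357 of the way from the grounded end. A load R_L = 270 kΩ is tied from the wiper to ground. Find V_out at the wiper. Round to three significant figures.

The pot divides into 40.32 kΩ above the wiper and 22.38 kΩ below.
R_L loads the lower segment: effective lower R = 20.67 kΩ.
V_out = 7.76 × 20.67/(40.32 + 20.67) = 2.630 V.
(Unloaded: V_out = x·V_supply = 2.77 V.)

V_out ≈ 2.63 V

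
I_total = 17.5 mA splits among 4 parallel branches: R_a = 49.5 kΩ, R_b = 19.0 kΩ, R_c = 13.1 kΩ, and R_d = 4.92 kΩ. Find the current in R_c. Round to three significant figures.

I ≈ 3.79 mA

Conductances: ΣG = 1/49.5 + 1/19.0 + 1/13.1 + 1/4.92 = 0.3524 (1/kΩ).
By the current-divider rule, I = I_total · G_k/ΣG = 17.5 × 0.2166 = 3.791 mA.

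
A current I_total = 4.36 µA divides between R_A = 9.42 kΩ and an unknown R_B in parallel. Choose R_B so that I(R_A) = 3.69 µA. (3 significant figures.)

R_B ≈ 51.9 kΩ

Two-branch current divider: I_A = I_total · R_B/(R_A + R_B).
With f = 0.8463, R_B = R_A · f/(1−f) = 9.42 × 5.507 = 51.88 kΩ.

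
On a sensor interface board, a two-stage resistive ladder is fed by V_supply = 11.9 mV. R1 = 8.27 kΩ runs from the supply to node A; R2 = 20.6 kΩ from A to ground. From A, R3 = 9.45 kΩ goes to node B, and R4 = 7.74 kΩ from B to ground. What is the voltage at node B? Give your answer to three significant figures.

Looking into the second stage from A: R3 + R4 = 17.19 kΩ appears in parallel with R2.
Effective lower resistance at A: R2 ‖ 17.19 = 9.371 kΩ.
First divider: V_A = V_supply · 9.371/(8.27 + 9.371) = 6.321 mV.
Then the unloaded second divider: V_B = V_A × R4/(R3+R4) = 6.321 × 0.4503 = 2.846 mV.

V_B ≈ 2.85 mV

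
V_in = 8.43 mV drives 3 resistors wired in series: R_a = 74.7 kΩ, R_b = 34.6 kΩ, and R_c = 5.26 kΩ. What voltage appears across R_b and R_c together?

Series total: ΣR = 74.7 + 34.6 + 5.26 = 114.6 kΩ.
R_{R_b..R_c} = 34.6 + 5.26 = 39.86 kΩ.
By the voltage-divider rule, V = 8.43 × 39.86/114.6 = 2.933 mV.

V ≈ 2.93 mV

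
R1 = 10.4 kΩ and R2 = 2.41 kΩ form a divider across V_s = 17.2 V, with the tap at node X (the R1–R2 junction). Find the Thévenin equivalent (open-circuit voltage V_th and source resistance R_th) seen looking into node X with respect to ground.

V_th is the unloaded tap voltage: V_s · R2/(R1+R2) = 17.2 × 0.1881 = 3.236 V.
Looking into X with the source shorted: R_th = R1·R2/(R1+R2) = 10.40 × 2.41/12.81 = 1.957 kΩ.

V_th ≈ 3.24 V, R_th ≈ 1.96 kΩ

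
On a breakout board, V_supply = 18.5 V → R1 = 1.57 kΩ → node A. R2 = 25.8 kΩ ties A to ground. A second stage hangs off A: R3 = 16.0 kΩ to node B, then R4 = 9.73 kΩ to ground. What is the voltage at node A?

V_A ≈ 16.5 V

Looking into the second stage from A: R3 + R4 = 25.73 kΩ appears in parallel with R2.
Effective lower resistance at A: R2 ‖ 25.73 = 12.88 kΩ.
V_A = 18.5 × 12.88/(1.57 + 12.88) = 16.49 V.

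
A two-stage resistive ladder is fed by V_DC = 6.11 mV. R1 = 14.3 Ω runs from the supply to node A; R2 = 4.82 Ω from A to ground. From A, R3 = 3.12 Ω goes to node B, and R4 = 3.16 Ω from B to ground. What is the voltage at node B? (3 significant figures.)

V_B ≈ 0.492 mV

Node A sees R2 in parallel with the series input of stage 2, R3 + R4 = 6.280 Ω.
R2 ‖ (R3+R4) = 2.727 Ω.
First divider: V_A = V_DC · 2.727/(14.3 + 2.727) = 0.9786 mV.
Stage 2 is unloaded, so V_B = V_A · R4/(R3+R4) = 0.9786 × 3.16/6.280 = 0.4924 mV.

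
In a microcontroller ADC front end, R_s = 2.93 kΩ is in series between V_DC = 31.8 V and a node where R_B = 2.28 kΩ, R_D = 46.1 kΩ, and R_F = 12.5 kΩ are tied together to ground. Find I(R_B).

I ≈ 5.40 mA

Parallel bank: R_p = 1/(1/2.28 + 1/46.1 + 1/12.5) = 1.851 kΩ.
V_A by voltage divider: V_A = 31.8 × 1.851/(2.93 + 1.851) = 12.31 V.
I(R_B) = V_A / R_B = 12.31/2.28 = 5.400 mA.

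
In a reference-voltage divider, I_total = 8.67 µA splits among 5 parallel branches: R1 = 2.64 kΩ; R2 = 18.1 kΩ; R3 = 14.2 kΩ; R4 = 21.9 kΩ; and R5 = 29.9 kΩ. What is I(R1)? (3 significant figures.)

ΣG = 1/2.64 + 1/18.1 + 1/14.2 + 1/21.9 + 1/29.9 = 0.5836.
R1 takes the fraction G_k/ΣG = 0.3788/0.5836 = 0.6491, so I = 8.67 × 0.6491 = 5.628 µA.

I ≈ 5.63 µA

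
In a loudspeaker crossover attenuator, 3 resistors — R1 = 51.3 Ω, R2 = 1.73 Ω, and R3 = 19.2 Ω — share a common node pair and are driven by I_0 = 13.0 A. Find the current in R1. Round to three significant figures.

I ≈ 0.390 A

ΣG = 1/51.3 + 1/1.73 + 1/19.2 = 0.6496.
R1 takes the fraction G_k/ΣG = 0.01949/0.6496 = 0.03001, so I = 13.0 × 0.03001 = 0.3901 A.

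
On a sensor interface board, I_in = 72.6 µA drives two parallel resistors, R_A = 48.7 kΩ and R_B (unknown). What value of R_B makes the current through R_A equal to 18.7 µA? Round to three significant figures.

R_B ≈ 16.9 kΩ

The fraction through R_A equals R_B/(R_A+R_B).
With f = 0.2576, R_B = R_A · f/(1−f) = 48.7 × 0.3469 = 16.90 kΩ.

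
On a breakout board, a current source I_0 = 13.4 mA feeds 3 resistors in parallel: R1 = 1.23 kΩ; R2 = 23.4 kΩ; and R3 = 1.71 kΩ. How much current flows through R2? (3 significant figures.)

Total conductance ΣG = 1/1.23 + 1/23.4 + 1/1.71 = 1.441 (units of 1/kΩ).
R2 takes the fraction G_k/ΣG = 0.04274/1.441 = 0.02967, so I = 13.4 × 0.02967 = 0.3975 mA.

I ≈ 0.398 mA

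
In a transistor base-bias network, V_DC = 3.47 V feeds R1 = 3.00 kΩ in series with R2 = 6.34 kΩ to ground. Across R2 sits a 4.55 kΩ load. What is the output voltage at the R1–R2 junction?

V_out ≈ 1.63 V

First combine the lower leg with the load: R2 ‖ R_L = 2.649 kΩ.
Voltage divider with the loaded lower leg: V_out = 3.47 × 2.649/(3.00 + 2.649) = 3.47 × 0.4689 = 1.627 V.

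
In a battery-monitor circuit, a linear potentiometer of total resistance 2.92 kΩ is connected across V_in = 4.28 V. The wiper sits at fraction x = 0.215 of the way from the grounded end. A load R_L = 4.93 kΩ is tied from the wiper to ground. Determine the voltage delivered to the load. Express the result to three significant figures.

Split the track: R_lower = x·R_p = 0.6278 kΩ, R_upper = (1−x)·R_p = 2.292 kΩ.
(x·R_p) ‖ R_L = 0.5569 kΩ.
Then V_out = V_in · 0.5569/(2.292 + 0.5569) = 0.8366 V.

V_out ≈ 0.837 V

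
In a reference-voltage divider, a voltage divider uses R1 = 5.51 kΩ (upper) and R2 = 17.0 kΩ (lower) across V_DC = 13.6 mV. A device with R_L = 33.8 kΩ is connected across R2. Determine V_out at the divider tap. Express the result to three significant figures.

V_out ≈ 9.15 mV

The load sits in parallel with R2, giving an effective lower resistance R2' = R2·R_L/(R2+R_L) = 11.31 kΩ.
Then V_out = V_DC · R2'/(R1 + R2') = 13.6 × 11.31/16.82 = 9.145 mV.
(Unloaded it would be 10.3 mV; the load pulls it down.)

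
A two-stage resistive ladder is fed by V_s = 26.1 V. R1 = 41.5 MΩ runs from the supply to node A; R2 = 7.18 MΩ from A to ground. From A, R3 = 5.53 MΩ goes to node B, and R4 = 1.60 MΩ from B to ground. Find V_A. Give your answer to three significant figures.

Looking into the second stage from A: R3 + R4 = 7.130 MΩ appears in parallel with R2.
Effective lower resistance at A: R2 ‖ 7.130 = 3.577 MΩ.
So V_A = 26.1 × 0.07936 = 2.071 V.

V_A ≈ 2.07 V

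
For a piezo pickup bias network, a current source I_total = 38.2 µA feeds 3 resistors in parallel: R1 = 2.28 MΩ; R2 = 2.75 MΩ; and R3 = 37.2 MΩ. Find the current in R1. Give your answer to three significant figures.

I ≈ 20.2 µA

Total conductance ΣG = 1/2.28 + 1/2.75 + 1/37.2 = 0.8291 (units of 1/MΩ).
Current divider: I(R1) = I_total · G_k/ΣG = 38.2 × (0.4386/0.8291) = 38.2 × 0.5290 = 20.21 µA.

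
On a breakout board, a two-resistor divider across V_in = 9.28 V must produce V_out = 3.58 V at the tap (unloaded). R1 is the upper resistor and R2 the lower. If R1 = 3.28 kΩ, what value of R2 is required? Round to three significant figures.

Required fraction k = V_out/V_in = 0.3858.
So R2 = R1 · V_out/(V_in − V_out) = 3.28 × 3.58/(9.28 − 3.58) = 3.28 × 0.6281 = 2.060 kΩ.

R2 ≈ 2.06 kΩ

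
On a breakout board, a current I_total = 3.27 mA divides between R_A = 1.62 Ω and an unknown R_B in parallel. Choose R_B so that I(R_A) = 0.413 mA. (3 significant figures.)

In a two-way split, I_A/I_total = R_B/(R_A + R_B).
0.413/3.27 = R_B/(R_A + R_B) → R_B = R_A · (0.1263)/(1 − 0.1263) = 1.62 × 0.1446 = 0.2342 Ω.

R_B ≈ 0.234 Ω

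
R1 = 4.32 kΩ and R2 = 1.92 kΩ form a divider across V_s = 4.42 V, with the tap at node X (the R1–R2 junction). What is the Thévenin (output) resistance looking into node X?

R_th ≈ 1.33 kΩ

Looking into X with the source shorted: R_th = R1·R2/(R1+R2) = 4.320 × 1.92/6.240 = 1.329 kΩ.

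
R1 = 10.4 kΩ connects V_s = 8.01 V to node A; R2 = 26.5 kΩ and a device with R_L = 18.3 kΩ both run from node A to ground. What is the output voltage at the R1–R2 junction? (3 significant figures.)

V_out ≈ 4.09 V

R2 ‖ R_L = (26.5 × 18.3)/(26.5 + 18.3) = 10.82 kΩ.
Now apply the divider: V_out = 8.01 × 0.5100 = 4.085 V.
(Unloaded it would be 5.75 V; the load pulls it down.)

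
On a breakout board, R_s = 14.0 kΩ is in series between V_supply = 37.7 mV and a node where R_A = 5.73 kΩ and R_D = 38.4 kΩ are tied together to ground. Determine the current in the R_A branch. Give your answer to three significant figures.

I ≈ 1.73 µA

Combine the parallel branches: R_p = (1/5.73 + 1/38.4)⁻¹ = 4.986 kΩ.
Node voltage V_A = V_supply · R_p/(R_s + R_p) = 37.7 × 0.2626 = 9.901 mV.
I(R_A) = V_A / R_A = 9.901/5.73 = 1.728 µA.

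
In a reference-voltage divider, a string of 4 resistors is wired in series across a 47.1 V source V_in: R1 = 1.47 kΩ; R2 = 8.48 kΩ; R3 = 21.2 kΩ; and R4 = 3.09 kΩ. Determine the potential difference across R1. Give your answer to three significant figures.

V ≈ 2.02 V

Series total: ΣR = 1.47 + 8.48 + 21.2 + 3.09 = 34.24 kΩ.
By the voltage-divider rule, V = 47.1 × 1.470/34.24 = 2.022 V.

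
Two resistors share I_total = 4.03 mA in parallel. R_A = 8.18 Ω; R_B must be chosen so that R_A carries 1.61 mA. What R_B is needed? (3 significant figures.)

Two-branch current divider: I_A = I_total · R_B/(R_A + R_B).
With f = 0.3995, R_B = R_A · f/(1−f) = 8.18 × 0.6653 = 5.442 Ω.

R_B ≈ 5.44 Ω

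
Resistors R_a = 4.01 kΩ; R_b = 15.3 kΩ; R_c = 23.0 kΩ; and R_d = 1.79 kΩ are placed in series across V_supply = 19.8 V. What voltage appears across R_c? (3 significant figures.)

V ≈ 10.3 V

Series total: ΣR = 4.01 + 15.3 + 23.0 + 1.79 = 44.10 kΩ.
By the voltage-divider rule, V = 19.8 × 23.00/44.10 = 10.33 V.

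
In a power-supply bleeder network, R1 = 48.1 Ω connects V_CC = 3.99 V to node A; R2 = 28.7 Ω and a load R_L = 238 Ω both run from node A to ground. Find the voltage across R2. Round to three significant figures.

The load sits in parallel with R2, giving an effective lower resistance R2' = R2·R_L/(R2+R_L) = 25.61 Ω.
Now apply the divider: V_out = 3.99 × 0.3475 = 1.386 V.
(Unloaded it would be 1.49 V; the load pulls it down.)

V_out ≈ 1.39 V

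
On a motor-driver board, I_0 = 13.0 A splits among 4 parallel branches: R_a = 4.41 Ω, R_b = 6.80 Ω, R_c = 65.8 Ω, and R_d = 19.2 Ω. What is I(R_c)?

Total conductance ΣG = 1/4.41 + 1/6.80 + 1/65.8 + 1/19.2 = 0.4411 (units of 1/Ω).
By the current-divider rule, I = I_0 · G_k/ΣG = 13.0 × 0.03445 = 0.4479 A.

I ≈ 0.448 A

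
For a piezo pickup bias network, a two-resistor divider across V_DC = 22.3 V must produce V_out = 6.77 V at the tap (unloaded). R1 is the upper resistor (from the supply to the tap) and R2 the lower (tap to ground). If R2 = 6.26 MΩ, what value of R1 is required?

Required fraction k = V_out/V_DC = 0.3036.
So R1 = R2 · (V_DC/V_out − 1) = 6.26 × (22.3/6.77 − 1) = 6.26 × 2.294 = 14.36 MΩ.

R1 ≈ 14.4 MΩ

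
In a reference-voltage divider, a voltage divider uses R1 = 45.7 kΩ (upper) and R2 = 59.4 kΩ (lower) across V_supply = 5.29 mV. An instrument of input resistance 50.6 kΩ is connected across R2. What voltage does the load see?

The load sits in parallel with R2, giving an effective lower resistance R2' = R2·R_L/(R2+R_L) = 27.32 kΩ.
Voltage divider with the loaded lower leg: V_out = 5.29 × 27.32/(45.7 + 27.32) = 5.29 × 0.3742 = 1.979 mV.
(Unloaded it would be 2.99 mV; the load pulls it down.)

V_out ≈ 1.98 mV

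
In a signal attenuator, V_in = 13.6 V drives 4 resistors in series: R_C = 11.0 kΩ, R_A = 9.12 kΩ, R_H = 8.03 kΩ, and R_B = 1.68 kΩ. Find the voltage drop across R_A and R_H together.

ΣR = 11.0 + 9.12 + 8.03 + 1.68 = 29.83 kΩ.
R_{R_A..R_H} = 9.12 + 8.03 = 17.15 kΩ.
By the voltage-divider rule, V = 13.6 × 17.15/29.83 = 7.819 V.

V ≈ 7.82 V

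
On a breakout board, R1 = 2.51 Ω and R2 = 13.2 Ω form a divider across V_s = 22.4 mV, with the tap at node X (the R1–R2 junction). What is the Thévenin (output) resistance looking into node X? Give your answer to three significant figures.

Zeroing V_s shorts the top of R1 to ground, so R_th = R1 ‖ R2 = 2.109 Ω.

R_th ≈ 2.11 Ω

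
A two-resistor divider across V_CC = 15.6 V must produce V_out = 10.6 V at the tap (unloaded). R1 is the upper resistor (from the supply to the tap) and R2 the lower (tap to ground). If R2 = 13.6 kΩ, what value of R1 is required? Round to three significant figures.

Required fraction k = V_out/V_CC = 0.6795.
Rearranging, R1 = R2·(1−k)/k = 13.6 × 0.4717 = 6.415 kΩ.

R1 ≈ 6.42 kΩ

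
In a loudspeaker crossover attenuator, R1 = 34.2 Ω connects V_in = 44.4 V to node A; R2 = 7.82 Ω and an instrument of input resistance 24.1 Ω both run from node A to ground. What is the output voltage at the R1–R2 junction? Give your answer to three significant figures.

V_out ≈ 6.54 V

The load sits in parallel with R2, giving an effective lower resistance R2' = R2·R_L/(R2+R_L) = 5.904 Ω.
Now apply the divider: V_out = 44.4 × 0.1472 = 6.537 V.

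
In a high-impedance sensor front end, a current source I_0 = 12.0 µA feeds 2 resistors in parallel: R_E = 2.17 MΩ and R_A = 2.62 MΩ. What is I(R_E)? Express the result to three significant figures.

For two parallel branches, I_k = I_0 · (other R)/(sum of R).
I(R_E) = 12.0 × 2.62/(2.17 + 2.62) = 12.0 × 0.5470 = 6.564 µA.

I ≈ 6.56 µA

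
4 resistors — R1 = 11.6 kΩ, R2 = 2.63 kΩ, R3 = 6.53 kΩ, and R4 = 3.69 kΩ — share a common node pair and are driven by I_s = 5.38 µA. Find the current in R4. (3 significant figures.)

I ≈ 1.64 µA

Total conductance ΣG = 1/11.6 + 1/2.63 + 1/6.53 + 1/3.69 = 0.8906 (units of 1/kΩ).
By the current-divider rule, I = I_s · G_k/ΣG = 5.38 × 0.3043 = 1.637 µA.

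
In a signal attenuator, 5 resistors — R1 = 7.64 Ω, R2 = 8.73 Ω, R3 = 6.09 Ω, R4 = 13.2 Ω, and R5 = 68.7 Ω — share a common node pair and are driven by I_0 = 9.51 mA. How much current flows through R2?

I ≈ 2.18 mA

Conductances: ΣG = 1/7.64 + 1/8.73 + 1/6.09 + 1/13.2 + 1/68.7 = 0.5000 (1/Ω).
Current divider: I(R2) = I_0 · G_k/ΣG = 9.51 × (0.1145/0.5000) = 9.51 × 0.2291 = 2.179 mA.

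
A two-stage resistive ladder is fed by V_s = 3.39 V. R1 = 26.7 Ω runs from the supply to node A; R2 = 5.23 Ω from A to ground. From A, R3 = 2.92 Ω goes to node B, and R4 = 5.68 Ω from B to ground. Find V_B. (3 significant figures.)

V_B ≈ 0.243 V

Node A sees R2 in parallel with the series input of stage 2, R3 + R4 = 8.600 Ω.
R2 ‖ (R3+R4) = 3.252 Ω.
V_A = 3.39 × 3.252/(26.7 + 3.252) = 0.3681 V.
Then the unloaded second divider: V_B = V_A × R4/(R3+R4) = 0.3681 × 0.6605 = 0.2431 V.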